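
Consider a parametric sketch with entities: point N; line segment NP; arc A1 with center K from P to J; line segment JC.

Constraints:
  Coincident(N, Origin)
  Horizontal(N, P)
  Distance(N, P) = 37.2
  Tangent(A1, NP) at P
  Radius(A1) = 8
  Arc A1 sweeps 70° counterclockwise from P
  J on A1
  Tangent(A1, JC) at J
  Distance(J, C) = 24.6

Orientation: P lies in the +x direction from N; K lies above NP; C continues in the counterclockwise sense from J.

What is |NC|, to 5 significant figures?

60.236

On A1, P sits at bearing -90° from K; a 70° counterclockwise sweep puts J at bearing -20°, so J = K + 8.0·(cos -20°, sin -20°) = (44.718, 5.2638). The tangent condition forces KJ to be normal to JC, so JC runs along (−sin -20°, cos -20°); with |JC| = 24.6, C = (53.131, 28.380). Then |NC| = |C − N| = 60.236.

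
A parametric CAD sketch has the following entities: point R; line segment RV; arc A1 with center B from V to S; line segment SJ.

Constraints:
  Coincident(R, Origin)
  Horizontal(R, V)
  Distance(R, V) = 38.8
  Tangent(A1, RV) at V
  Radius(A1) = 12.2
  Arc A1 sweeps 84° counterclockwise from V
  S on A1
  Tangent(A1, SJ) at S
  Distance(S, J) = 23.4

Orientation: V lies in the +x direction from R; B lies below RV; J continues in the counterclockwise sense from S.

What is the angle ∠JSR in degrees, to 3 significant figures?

106°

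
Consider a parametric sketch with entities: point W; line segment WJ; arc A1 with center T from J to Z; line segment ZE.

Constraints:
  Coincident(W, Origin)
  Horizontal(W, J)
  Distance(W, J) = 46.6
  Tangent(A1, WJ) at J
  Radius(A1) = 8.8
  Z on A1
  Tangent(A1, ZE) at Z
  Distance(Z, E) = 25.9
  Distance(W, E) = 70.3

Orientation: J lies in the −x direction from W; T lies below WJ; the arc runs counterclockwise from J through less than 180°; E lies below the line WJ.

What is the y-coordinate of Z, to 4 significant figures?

-5.921

Checks: |TZ| = 8.800 ✓; ∠(TZ, ZE) = 90.00° ✓; |ZE| = 25.90 ✓; |WE| = 70.30 ✓.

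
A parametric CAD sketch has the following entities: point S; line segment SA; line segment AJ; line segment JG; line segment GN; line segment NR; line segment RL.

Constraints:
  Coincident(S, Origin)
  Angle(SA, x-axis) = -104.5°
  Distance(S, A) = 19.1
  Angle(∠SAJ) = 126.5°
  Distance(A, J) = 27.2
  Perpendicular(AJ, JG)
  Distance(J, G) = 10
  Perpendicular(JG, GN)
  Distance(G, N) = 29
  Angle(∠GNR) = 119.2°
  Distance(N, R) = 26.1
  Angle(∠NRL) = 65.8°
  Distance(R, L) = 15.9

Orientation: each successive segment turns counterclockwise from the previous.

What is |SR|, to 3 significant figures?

28.3

S is at the origin; SA runs at -104.5° with length 19.1, so A = (-4.78, -18.5). ∠SAJ = 126.5° gives AJ at -51.0° from the x-axis; with |AJ| = 27.2, J = (12.3, -39.6). AJ is perpendicular to JG, so JG runs at 39.0°; with |JG| = 10.0, G = (20.1, -33.3). JG is perpendicular to GN, so GN runs at 129°; with |GN| = 29.0, N = (1.86, -10.8). ∠GNR = 119.2° gives NR at -170° from the x-axis; with |NR| = 26.1, R = (-23.9, -15.2). Then |SR| = |R − S| = 28.3.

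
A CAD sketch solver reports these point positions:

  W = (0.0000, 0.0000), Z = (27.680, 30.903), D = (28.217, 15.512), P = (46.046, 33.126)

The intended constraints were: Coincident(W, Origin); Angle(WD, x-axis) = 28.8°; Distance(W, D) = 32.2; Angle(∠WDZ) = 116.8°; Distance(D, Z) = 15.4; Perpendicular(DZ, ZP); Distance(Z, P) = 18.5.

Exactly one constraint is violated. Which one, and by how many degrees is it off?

Perpendicular(DZ, ZP) — off by 4.90°.

W = (0.00, 0.00) ✓; WD at 28.80° ✓; |WD| = 32.20 ✓; ∠WDZ = 116.8° ✓; |DZ| = 15.40 ✓; ∠(DZ, ZP) = 85.10° ✗; |ZP| = 18.50 ✓.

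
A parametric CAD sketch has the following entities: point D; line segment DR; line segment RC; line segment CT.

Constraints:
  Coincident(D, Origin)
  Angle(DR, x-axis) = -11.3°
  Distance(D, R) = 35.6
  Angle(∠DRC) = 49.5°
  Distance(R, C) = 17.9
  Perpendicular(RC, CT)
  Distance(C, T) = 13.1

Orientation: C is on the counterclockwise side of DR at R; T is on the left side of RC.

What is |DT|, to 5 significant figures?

14.914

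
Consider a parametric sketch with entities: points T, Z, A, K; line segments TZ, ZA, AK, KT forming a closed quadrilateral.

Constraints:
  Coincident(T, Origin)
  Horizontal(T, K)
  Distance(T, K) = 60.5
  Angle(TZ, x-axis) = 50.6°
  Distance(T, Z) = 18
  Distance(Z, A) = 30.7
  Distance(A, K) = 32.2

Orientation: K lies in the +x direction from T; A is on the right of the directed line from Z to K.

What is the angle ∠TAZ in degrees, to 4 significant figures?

33.39°

T is at the origin; T and K share the same y with |TK| = 60.5 and K in +x, so K = (60.5, 0). TZ runs at 50.6° with |TZ| = 18.0, so Z = (11.43, 13.91). A is determined by |ZA| = 30.7 and |AK| = 32.2 together: it lies at the intersection of circle(Z, 30.7) and circle(K, 32.2). With |ZK| = 51.01, the foot of the radical line on ZK is 24.58 from Z and the perpendicular offset is √(30.7² − 24.58²) = 18.39. Taking the right-of-ZK solution: A = (30.06, -10.49).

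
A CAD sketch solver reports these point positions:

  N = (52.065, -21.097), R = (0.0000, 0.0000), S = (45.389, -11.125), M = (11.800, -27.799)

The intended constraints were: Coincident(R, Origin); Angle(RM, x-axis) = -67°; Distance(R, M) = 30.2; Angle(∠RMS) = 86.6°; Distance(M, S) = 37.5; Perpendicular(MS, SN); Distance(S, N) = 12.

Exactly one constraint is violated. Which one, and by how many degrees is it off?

Perpendicular(MS, SN) — off by 7.40°.

R = (0.00, 0.00) ✓; RM at -67.00° ✓; |RM| = 30.20 ✓; ∠RMS = 86.60° ✓; |MS| = 37.50 ✓; ∠(MS, SN) = 82.60° ✗; |SN| = 12.00 ✓.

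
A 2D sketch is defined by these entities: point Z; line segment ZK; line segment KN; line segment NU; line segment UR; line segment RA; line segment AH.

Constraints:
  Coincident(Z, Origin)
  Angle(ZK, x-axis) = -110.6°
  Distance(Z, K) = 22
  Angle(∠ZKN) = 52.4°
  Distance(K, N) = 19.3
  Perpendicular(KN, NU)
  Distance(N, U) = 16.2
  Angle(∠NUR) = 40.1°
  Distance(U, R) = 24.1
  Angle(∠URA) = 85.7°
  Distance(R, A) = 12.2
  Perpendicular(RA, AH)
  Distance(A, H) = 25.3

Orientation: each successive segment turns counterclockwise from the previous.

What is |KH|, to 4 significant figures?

30.58

Z is at the origin; ZK runs at -110.6° with length 22.0, so K = (-7.741, -20.59). ∠ZKN = 52.4° gives KN at 17.00° from the x-axis; with |KN| = 19.3, N = (10.72, -14.95). KN ⟂ NU, so NU runs at 107.0°; with |NU| = 16.2, U = (5.980, 0.5416). ∠NUR = 40.1° gives UR at -113.1° from the x-axis; with |UR| = 24.1, R = (-3.476, -21.63). ∠URA = 85.7° gives RA at -18.80° from the x-axis; with |RA| = 12.2, A = (8.074, -25.56). RA is perpendicular to AH, so AH runs at 71.20°; with |AH| = 25.3, H = (16.23, -1.608). Then |KH| = |H − K| = 30.58.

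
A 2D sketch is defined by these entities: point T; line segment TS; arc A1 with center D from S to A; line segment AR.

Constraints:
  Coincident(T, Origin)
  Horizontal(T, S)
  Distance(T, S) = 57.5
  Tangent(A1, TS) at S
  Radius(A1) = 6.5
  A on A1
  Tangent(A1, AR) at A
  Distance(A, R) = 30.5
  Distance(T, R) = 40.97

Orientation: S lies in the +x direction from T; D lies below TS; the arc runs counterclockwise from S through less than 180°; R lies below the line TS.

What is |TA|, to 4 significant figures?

52.68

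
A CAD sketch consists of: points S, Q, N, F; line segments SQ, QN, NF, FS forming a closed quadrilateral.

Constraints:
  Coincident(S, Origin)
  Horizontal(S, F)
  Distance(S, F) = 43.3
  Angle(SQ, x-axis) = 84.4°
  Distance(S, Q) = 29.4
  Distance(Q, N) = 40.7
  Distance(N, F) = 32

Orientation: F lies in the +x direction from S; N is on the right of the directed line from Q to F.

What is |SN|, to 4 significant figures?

16.47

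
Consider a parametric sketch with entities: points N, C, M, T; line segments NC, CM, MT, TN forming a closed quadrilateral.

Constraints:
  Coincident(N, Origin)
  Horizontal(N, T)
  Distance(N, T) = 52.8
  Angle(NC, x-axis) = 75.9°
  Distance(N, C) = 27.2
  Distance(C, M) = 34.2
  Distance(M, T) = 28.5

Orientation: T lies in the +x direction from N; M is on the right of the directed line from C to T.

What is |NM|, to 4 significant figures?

24.60

N is at the origin; NT is horizontal with |NT| = 52.8 and T in +x, so T = (52.8, 0). NC runs at 75.9° with |NC| = 27.2, so C = (6.626, 26.38). M is determined by |CM| = 34.2 and |MT| = 28.5 together: it lies at the intersection of circle(C, 34.2) and circle(T, 28.5). With |CT| = 53.18, the foot of the radical line on CT is 29.95 from C and the perpendicular offset is √(34.2² − 29.95²) = 16.51. Taking the right-of-CT solution: M = (24.44, -2.814).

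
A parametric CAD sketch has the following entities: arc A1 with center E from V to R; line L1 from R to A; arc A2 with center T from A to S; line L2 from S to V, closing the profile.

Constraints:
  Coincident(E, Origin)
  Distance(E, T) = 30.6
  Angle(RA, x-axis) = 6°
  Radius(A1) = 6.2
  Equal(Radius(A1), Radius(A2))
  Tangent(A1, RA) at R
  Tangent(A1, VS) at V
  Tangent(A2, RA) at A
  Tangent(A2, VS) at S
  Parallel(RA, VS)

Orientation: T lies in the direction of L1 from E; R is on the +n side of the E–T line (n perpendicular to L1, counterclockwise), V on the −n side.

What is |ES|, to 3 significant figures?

31.2

Tangency of A1 to both parallel lines with radius 6.2 puts R and V at E ± 6.2·n: R = (-0.648, 6.17), V = (0.648, -6.17). Equal radii place A and S the same way about T: A = T + 6.2·n = (29.8, 9.36), S = T − 6.2·n = (31.1, -2.97). Then |ES| = |S − E| = 31.2.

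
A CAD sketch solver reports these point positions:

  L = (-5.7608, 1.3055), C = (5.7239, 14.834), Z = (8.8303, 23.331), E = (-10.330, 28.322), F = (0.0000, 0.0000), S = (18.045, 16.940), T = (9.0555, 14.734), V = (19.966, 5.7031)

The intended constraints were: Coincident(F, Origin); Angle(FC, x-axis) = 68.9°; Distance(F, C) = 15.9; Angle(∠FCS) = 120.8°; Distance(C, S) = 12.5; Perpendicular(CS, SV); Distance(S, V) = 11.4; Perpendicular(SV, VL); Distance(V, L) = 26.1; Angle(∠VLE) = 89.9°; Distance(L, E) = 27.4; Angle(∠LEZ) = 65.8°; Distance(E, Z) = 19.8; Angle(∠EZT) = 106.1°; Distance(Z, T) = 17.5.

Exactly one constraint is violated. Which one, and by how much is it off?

Distance(Z, T) = 17.5 — off by 8.90.

F = (0.00, 0.00) ✓; FC at 68.90° ✓; |FC| = 15.90 ✓; ∠FCS = 120.8° ✓; |CS| = 12.50 ✓; ∠(CS, SV) = 90.00° ✓; |SV| = 11.40 ✓; ∠(SV, VL) = 90.00° ✓; |VL| = 26.10 ✓; ∠VLE = 89.90° ✓; |LE| = 27.40 ✓; ∠LEZ = 65.80° ✓; |EZ| = 19.80 ✓; ∠EZT = 106.1° ✓; |ZT| = 8.600 ✗.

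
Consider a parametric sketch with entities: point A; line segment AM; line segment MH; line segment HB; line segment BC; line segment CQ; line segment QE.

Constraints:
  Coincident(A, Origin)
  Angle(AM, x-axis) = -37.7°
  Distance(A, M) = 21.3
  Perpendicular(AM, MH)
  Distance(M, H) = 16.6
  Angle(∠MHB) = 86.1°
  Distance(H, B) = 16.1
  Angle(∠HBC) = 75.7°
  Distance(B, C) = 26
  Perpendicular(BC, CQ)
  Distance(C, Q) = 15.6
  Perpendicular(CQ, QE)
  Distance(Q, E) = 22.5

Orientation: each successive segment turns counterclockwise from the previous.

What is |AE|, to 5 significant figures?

27.168

A is at the origin; AM runs at -37.7° with length 21.3, so M = (16.853, -13.026). The perpendicularity gives MH at right angles to AM, so MH runs at 52.300°; with |MH| = 16.6, H = (27.004, 0.10878). ∠MHB = 86.1° gives HB at 146.20° from the x-axis; with |HB| = 16.1, B = (13.626, 9.0651). ∠HBC = 75.7° gives BC at -109.50° from the x-axis; with |BC| = 26.0, C = (4.9466, -15.444). The perpendicularity gives CQ at right angles to BC, so CQ runs at -19.500°; with |CQ| = 15.6, Q = (19.652, -20.651). CQ ⟂ QE, so QE runs at 70.500°; with |QE| = 22.5, E = (27.162, 0.55851). Then |AE| = |E − A| = 27.168.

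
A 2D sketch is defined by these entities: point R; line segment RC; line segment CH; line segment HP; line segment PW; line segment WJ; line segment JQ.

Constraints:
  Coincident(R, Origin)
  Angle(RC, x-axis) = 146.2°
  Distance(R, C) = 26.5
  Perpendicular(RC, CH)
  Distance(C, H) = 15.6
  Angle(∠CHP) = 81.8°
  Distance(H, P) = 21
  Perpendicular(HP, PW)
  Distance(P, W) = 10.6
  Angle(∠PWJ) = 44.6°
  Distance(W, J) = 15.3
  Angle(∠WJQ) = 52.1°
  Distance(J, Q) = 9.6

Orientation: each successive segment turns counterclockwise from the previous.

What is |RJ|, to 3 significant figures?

21.8

R is at the origin; RC runs at 146.2° with length 26.5, so C = (-22.0, 14.7). The perpendicularity gives CH at right angles to RC, so CH runs at -124°; with |CH| = 15.6, H = (-30.7, 1.78). ∠CHP = 81.8° gives HP at -25.6° from the x-axis; with |HP| = 21.0, P = (-11.8, -7.30). The perpendicularity gives PW at right angles to HP, so PW runs at 64.4°; with |PW| = 10.6, W = (-7.18, 2.26). ∠PWJ = 44.6° gives WJ at -160° from the x-axis; with |WJ| = 15.3, J = (-21.6, -2.92). Then |RJ| = |J − R| = 21.8.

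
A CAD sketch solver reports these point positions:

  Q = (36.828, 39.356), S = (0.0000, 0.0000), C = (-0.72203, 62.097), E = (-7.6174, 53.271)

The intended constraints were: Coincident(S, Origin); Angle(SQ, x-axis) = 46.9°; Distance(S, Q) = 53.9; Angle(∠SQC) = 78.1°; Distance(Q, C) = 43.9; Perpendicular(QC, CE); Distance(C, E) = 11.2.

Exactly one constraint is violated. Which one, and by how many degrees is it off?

Perpendicular(QC, CE) — off by 6.80°.

S = (0.00, 0.00) ✓; SQ at 46.90° ✓; |SQ| = 53.90 ✓; ∠SQC = 78.10° ✓; |QC| = 43.90 ✓; ∠(QC, CE) = 83.20° ✗; |CE| = 11.20 ✓.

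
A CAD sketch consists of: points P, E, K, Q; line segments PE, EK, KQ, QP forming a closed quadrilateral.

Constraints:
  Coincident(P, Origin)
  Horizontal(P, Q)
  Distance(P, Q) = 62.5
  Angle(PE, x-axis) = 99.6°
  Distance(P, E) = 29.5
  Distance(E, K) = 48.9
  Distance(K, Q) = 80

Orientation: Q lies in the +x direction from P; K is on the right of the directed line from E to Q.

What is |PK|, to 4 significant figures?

24.15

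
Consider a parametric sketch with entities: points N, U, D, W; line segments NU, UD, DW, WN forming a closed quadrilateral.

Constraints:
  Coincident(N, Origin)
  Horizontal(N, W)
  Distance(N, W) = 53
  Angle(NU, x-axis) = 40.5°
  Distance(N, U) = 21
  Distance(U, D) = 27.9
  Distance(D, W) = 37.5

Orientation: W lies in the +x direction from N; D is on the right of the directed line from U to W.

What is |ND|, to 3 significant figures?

23.1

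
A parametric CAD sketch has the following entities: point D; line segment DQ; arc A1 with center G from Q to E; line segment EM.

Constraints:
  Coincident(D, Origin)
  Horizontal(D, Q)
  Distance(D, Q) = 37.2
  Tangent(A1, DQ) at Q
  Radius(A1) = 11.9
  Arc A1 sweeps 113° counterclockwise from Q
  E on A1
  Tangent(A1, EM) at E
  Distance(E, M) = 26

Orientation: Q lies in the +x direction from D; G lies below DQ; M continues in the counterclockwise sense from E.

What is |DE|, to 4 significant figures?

31.03

D is at the origin; DQ is horizontal with |DQ| = 37.2 and Q on the +x side, so Q = (37.20, 0.000). A1 meets DQ tangentially, so GQ is at right angles to DQ, so G = Q + (0, -11.9) = (37.20, -11.90). On A1, Q sits at bearing 90° from G; a 113° counterclockwise sweep puts E at bearing 203°, so E = G + 11.9·(cos 203°, sin 203°) = (26.25, -16.55). Then |DE| = |E − D| = 31.03.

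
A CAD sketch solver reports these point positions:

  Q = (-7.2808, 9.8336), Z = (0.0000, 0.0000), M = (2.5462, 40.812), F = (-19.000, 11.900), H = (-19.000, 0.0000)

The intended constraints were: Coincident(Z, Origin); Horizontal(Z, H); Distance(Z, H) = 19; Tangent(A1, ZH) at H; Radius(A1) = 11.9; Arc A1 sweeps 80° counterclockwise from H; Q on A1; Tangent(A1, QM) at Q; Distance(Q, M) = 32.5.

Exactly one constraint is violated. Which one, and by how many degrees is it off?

Tangent(A1, QM) at Q — off by 7.60°.

Z = (0.00, 0.00) ✓; Z.y = 0.00, H.y = 0.00 ✓; |ZH| = 19.00 ✓; ∠(FH, HZ) = 90.00° ✓; |FH| = 11.90 ✓; bearing(F→Q) − bearing(F→H) = 80.00° ✓; |FQ| = 11.90 ✓; ∠(FQ, QM) = 97.60° ✗; |QM| = 32.50 ✓.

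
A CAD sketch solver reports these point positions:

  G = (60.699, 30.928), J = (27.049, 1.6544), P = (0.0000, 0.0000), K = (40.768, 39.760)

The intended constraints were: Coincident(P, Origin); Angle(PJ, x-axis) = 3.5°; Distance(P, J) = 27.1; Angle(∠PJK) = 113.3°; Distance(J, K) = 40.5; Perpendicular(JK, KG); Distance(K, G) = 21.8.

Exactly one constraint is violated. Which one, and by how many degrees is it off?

Perpendicular(JK, KG) — off by 4.10°.

P = (0.00, 0.00) ✓; PJ at 3.500° ✓; |PJ| = 27.10 ✓; ∠PJK = 113.3° ✓; |JK| = 40.50 ✓; ∠(JK, KG) = 94.10° ✗; |KG| = 21.80 ✓.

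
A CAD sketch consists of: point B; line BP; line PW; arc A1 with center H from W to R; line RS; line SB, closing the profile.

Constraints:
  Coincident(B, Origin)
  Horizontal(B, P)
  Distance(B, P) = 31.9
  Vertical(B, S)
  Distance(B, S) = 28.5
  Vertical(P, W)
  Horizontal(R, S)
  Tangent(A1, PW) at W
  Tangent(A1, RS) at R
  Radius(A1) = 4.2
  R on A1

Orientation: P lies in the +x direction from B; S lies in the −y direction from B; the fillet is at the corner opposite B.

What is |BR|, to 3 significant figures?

39.7

The virtual corner opposite B is at (31.9, -28.5). Tangency of A1 to PW means the radius HW is perpendicular to PW and tangency of A1 to RS means the radius HR is perpendicular to RS, with radius 4.2, so the center H sits 4.2 in from both sides at H = (27.7, -24.3). That places the tangent points at W = (31.9, -24.3) on PW and R = (27.7, -28.5) on RS. Then |BR| = |R − B| = 39.7.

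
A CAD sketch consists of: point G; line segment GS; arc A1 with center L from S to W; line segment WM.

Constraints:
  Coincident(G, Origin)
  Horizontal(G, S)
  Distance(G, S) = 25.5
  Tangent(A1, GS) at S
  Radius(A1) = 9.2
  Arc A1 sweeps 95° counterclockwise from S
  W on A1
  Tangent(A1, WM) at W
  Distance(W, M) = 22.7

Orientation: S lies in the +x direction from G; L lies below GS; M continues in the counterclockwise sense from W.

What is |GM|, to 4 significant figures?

37.41

G is at the origin; GS is horizontal with |GS| = 25.5 and S on the +x side, so S = (25.50, 0.000). Tangency of A1 to GS means the radius LS is perpendicular to GS, so L = S + (0, -9.2) = (25.50, -9.200). On A1, S sits at bearing 90° from L; a 95° counterclockwise sweep puts W at bearing 185°, so W = L + 9.2·(cos 185°, sin 185°) = (16.34, -10.00). Tangency of A1 to WM means the radius LW is perpendicular to WM, so WM runs along (−sin 185°, cos 185°); with |WM| = 22.7, M = (18.31, -32.62). Then |GM| = |M − G| = 37.41.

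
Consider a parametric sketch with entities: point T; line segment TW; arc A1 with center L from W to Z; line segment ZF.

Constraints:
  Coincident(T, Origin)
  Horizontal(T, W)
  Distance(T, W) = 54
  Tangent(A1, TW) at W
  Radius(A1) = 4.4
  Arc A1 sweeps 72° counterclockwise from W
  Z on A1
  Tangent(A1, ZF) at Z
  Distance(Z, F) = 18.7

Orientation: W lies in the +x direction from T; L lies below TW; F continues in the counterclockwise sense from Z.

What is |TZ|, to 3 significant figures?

49.9

Since A1 is tangent to TW there, LW ⟂ TW, so L = W + (0, -4.4) = (54.0, -4.40). On A1, W sits at bearing 90° from L; a 72° counterclockwise sweep puts Z at bearing 162°, so Z = L + 4.4·(cos 162°, sin 162°) = (49.8, -3.04). Then |TZ| = |Z − T| = 49.9.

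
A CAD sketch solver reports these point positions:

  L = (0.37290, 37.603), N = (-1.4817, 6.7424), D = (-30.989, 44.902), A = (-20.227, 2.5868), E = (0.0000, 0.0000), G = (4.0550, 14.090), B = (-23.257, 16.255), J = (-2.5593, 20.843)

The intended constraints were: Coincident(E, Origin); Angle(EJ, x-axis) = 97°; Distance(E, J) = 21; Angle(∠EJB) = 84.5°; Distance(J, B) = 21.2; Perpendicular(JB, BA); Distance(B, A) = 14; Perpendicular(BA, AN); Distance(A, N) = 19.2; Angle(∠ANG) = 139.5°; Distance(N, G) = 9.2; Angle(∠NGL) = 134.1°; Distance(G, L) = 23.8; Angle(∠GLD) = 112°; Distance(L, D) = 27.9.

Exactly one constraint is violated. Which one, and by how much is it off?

Distance(L, D) = 27.9 — off by 4.30.

E = (0.00, 0.00) ✓; EJ at 97.00° ✓; |EJ| = 21.00 ✓; ∠EJB = 84.50° ✓; |JB| = 21.20 ✓; ∠(JB, BA) = 90.00° ✓; |BA| = 14.00 ✓; ∠(BA, AN) = 90.00° ✓; |AN| = 19.20 ✓; ∠ANG = 139.5° ✓; |NG| = 9.200 ✓; ∠NGL = 134.1° ✓; |GL| = 23.80 ✓; ∠GLD = 112.0° ✓; |LD| = 32.20 ✗.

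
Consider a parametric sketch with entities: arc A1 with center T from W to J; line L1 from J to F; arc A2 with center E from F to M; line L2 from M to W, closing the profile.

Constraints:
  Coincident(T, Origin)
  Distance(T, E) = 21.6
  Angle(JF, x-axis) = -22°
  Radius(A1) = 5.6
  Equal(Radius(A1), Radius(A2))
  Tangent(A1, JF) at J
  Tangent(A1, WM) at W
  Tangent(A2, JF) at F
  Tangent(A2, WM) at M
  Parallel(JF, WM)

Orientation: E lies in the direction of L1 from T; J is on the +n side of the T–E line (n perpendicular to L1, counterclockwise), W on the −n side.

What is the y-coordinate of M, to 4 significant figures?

-13.28

Tangency of A1 to both parallel lines with radius 5.6 puts J and W at T ± 5.6·n: J = (2.098, 5.192), W = (-2.098, -5.192). Equal radii place F and M the same way about E: F = E + 5.6·n = (22.12, -2.899), M = E − 5.6·n = (17.93, -13.28). So M.y = -13.28.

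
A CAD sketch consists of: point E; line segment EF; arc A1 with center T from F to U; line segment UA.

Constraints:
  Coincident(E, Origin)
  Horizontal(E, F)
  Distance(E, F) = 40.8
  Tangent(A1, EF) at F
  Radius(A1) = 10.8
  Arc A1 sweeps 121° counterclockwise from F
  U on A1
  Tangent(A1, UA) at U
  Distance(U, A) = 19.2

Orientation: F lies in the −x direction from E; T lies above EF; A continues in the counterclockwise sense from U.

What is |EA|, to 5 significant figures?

52.856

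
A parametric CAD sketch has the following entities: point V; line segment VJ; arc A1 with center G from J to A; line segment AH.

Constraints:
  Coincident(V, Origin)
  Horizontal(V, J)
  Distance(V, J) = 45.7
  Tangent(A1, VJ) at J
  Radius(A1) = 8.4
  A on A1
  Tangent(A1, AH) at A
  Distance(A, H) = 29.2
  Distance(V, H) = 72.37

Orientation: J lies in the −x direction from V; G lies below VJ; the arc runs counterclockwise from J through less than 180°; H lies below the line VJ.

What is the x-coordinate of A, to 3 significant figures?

-53.4

Checks: V.y = 0.00, J.y = 0.00 ✓; ∠(GJ, JV) = 90.00° ✓; |GJ| = 8.400 ✓; |GA| = 8.400 ✓; ∠(GA, AH) = 90.00° ✓; |AH| = 29.20 ✓; |VH| = 72.37 ✓.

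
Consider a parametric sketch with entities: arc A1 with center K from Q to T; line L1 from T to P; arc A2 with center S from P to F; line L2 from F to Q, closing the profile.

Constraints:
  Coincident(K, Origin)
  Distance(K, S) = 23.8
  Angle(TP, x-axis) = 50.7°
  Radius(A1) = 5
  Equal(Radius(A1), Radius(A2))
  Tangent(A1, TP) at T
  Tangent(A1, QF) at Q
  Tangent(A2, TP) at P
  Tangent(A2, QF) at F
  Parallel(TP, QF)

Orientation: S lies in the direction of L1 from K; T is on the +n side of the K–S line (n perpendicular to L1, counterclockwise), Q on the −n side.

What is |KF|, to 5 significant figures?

24.320

Tangency of A1 to both parallel lines with radius 5.0 puts T and Q at K ± 5.0·n: T = (-3.8692, 3.1669), Q = (3.8692, -3.1669). Equal radii place P and F the same way about S: P = S + 5.0·n = (11.205, 21.584), F = S − 5.0·n = (18.944, 15.250). Then |KF| = |F − K| = 24.320.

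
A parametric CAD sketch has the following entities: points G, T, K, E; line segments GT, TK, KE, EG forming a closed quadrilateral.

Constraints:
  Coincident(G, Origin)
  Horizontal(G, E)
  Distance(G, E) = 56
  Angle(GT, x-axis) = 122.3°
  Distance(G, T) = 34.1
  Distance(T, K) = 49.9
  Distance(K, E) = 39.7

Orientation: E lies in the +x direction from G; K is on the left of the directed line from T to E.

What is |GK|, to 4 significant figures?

44.51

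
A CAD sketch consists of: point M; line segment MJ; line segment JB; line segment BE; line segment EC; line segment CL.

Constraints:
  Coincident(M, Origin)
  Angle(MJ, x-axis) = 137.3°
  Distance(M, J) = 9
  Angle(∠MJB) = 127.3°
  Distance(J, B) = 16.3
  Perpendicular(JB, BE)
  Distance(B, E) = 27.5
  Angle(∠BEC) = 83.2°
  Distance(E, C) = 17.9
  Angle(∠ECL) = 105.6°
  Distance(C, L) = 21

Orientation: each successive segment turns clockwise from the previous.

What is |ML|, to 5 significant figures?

2.6452

M is at the origin; MJ runs at 137.3° with length 9.0, so J = (-6.6142, 6.1034). ∠MJB = 127.3° gives JB at 84.600° from the x-axis; with |JB| = 16.3, B = (-5.0803, 22.331). JB is perpendicular to BE, so BE runs at -5.4000°; with |BE| = 27.5, E = (22.298, 19.743). ∠BEC = 83.2° gives EC at -102.20° from the x-axis; with |EC| = 17.9, C = (18.515, 2.2474). ∠ECL = 105.6° gives CL at -176.60° from the x-axis; with |CL| = 21.0, L = (-2.4481, 1.0019). Then |ML| = |L − M| = 2.6452.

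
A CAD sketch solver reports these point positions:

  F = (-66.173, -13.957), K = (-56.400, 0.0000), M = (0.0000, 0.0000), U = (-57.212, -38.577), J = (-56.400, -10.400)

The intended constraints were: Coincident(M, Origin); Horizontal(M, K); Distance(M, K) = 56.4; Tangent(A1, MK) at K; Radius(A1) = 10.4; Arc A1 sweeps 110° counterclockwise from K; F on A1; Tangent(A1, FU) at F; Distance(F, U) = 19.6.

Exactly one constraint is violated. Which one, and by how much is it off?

Distance(F, U) = 19.6 — off by 6.60.

M = (0.00, 0.00) ✓; M.y = 0.00, K.y = 0.00 ✓; |MK| = 56.40 ✓; ∠(JK, KM) = 90.00° ✓; |JK| = 10.40 ✓; bearing(J→F) − bearing(J→K) = 110.0° ✓; |JF| = 10.40 ✓; ∠(JF, FU) = 90.00° ✓; |FU| = 26.20 ✗.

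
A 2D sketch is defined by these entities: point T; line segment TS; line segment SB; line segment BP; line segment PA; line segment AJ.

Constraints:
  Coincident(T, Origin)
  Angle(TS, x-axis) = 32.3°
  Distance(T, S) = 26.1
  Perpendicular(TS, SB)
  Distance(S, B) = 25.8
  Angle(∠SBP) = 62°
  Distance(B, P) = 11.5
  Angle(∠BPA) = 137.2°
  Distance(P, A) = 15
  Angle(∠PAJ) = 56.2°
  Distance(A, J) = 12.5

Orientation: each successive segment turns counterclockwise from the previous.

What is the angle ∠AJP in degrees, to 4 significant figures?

71.56°

∠BPA = 137.2° gives PA at -76.90° from the x-axis; with |PA| = 15.0, A = (5.977, 11.16). ∠PAJ = 56.2° gives AJ at 46.90° from the x-axis; with |AJ| = 12.5, J = (14.52, 20.28). Then cos ∠AJP = JA·JP / (|JA||JP|), giving 71.56°.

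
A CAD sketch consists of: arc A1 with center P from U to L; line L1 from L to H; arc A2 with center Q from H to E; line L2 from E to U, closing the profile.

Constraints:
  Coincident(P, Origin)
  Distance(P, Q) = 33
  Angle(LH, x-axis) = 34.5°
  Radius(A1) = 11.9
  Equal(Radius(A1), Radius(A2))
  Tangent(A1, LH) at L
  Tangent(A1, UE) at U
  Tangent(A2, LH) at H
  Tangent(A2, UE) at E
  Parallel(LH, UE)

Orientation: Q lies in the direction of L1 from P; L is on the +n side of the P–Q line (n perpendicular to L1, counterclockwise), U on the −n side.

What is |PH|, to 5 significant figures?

35.080

The slot axis is L1's direction at 34.5°, so u = (cos 34.5°, sin 34.5°) = (0.82413, 0.56641) and n = (−sin 34.5°, cos 34.5°) = (-0.56641, 0.82413). P is at the origin and Q lies 33.0 along u from P, so Q = 33.0·u = (27.196, 18.691). Tangency of A1 to both parallel lines with radius 11.9 puts L and U at P ± 11.9·n: L = (-6.7402, 9.8071), U = (6.7402, -9.8071). Equal radii place H and E the same way about Q: H = Q + 11.9·n = (20.456, 28.499), E = Q − 11.9·n = (33.936, 8.8843). Then |PH| = |H − P| = 35.080.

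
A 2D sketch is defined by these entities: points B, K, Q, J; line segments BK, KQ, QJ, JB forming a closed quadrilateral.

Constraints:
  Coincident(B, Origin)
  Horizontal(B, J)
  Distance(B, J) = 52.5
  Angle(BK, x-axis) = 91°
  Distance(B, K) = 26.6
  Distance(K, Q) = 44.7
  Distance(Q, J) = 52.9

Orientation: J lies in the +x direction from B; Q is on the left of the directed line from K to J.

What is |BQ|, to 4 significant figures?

62.85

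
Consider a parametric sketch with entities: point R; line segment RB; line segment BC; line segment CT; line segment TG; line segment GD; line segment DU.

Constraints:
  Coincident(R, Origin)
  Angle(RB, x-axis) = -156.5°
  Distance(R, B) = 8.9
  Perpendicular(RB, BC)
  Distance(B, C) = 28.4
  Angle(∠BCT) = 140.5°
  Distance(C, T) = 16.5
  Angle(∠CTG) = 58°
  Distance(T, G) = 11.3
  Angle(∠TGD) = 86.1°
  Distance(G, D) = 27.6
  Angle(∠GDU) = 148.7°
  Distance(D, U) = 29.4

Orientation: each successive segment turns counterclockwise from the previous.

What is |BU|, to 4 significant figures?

51.79

R is at the origin; RB runs at -156.5° with length 8.9, so B = (-8.162, -3.549). RB is perpendicular to BC, so BC runs at -66.50°; with |BC| = 28.4, C = (3.163, -29.59). ∠BCT = 140.5° gives CT at -27.00° from the x-axis; with |CT| = 16.5, T = (17.86, -37.08). ∠CTG = 58.0° gives TG at 95.00° from the x-axis; with |TG| = 11.3, G = (16.88, -25.83). ∠TGD = 86.1° gives GD at -171.1° from the x-axis; with |GD| = 27.6, D = (-10.39, -30.10). ∠GDU = 148.7° gives DU at -139.8° from the x-axis; with |DU| = 29.4, U = (-32.84, -49.07). Then |BU| = |U − B| = 51.79.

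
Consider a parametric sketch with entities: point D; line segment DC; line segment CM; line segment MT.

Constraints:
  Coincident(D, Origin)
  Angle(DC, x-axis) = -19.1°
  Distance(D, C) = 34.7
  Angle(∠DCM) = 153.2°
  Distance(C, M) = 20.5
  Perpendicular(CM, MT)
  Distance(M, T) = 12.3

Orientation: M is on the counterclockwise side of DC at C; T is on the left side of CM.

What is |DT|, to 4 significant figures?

51.58

∠DCM = 153.2°, so CM runs at -19.1° + (180° − 153.2°) = 7.700° from the x-axis; with |CM| = 20.5, M = C + 20.5·(cos 7.700°, sin 7.700°) = (53.10, -8.608). CM ⟂ MT; with |MT| = 12.3 on the left of CM, T = M + 12.3·(-0.1340, 0.9910) = (51.46, 3.581). Then |DT| = |T − D| = 51.58.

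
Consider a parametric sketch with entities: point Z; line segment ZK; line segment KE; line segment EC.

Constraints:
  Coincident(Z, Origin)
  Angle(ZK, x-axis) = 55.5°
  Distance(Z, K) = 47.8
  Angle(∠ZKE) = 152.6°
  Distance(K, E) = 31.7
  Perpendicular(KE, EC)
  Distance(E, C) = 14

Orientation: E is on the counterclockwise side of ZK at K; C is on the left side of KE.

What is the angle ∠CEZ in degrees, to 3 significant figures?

73.5°

∠ZKE = 152.6°, so KE runs at 55.5° + (180° − 152.6°) = 82.9° from the x-axis; with |KE| = 31.7, E = K + 31.7·(cos 82.9°, sin 82.9°) = (31.0, 70.9). KE ⟂ EC; with |EC| = 14.0 on the left of KE, C = E + 14.0·(-0.992, 0.124) = (17.1, 72.6). Then cos ∠CEZ = EC·EZ / (|EC||EZ|), giving 73.5°.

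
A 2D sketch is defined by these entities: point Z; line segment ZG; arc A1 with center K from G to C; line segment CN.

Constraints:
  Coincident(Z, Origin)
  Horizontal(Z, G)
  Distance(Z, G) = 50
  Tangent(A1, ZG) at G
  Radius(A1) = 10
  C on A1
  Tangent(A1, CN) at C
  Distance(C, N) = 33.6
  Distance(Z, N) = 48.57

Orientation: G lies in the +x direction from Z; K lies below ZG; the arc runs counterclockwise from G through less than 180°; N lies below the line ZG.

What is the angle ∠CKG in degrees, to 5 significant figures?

70.987°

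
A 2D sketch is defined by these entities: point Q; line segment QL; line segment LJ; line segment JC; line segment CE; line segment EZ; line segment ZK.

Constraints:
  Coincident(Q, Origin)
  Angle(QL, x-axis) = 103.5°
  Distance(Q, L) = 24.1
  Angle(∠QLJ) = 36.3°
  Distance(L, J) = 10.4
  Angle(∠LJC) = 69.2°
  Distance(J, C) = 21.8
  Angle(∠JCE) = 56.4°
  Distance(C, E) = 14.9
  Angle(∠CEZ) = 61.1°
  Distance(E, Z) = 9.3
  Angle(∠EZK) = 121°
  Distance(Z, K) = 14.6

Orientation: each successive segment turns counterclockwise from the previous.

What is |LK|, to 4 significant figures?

22.33

Q is at the origin; QL runs at 103.5° with length 24.1, so L = (-5.626, 23.43). ∠QLJ = 36.3° gives LJ at -112.8° from the x-axis; with |LJ| = 10.4, J = (-9.656, 13.85). ∠LJC = 69.2° gives JC at -2.000° from the x-axis; with |JC| = 21.8, C = (12.13, 13.09). ∠JCE = 56.4° gives CE at 121.6° from the x-axis; with |CE| = 14.9, E = (4.323, 25.78). ∠CEZ = 61.1° gives EZ at -119.5° from the x-axis; with |EZ| = 9.3, Z = (-0.2564, 17.68). ∠EZK = 121.0° gives ZK at -60.50° from the x-axis; with |ZK| = 14.6, K = (6.933, 4.975). Then |LK| = |K − L| = 22.33.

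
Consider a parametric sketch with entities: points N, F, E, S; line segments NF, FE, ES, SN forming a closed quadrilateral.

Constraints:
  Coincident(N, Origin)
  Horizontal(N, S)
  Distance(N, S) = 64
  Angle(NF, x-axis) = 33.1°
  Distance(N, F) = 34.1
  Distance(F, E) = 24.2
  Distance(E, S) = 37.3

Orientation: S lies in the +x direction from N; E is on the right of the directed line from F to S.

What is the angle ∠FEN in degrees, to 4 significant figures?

81.91°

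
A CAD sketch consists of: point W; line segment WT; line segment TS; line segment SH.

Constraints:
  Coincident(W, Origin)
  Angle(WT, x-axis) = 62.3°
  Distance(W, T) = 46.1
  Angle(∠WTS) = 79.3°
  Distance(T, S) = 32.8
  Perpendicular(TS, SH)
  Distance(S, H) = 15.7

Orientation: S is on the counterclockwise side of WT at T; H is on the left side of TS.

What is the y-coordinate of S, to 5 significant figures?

50.406

W is at the origin; WT runs at 62.3° with length 46.1, so T = 46.1·(cos 62.3°, sin 62.3°) = (21.429, 40.817). ∠WTS = 79.3°, so TS runs at 62.3° + (180° − 79.3°) = 163.00° from the x-axis; with |TS| = 32.8, S = T + 32.8·(cos 163.00°, sin 163.00°) = (-9.9376, 50.406). So S.y = 50.406.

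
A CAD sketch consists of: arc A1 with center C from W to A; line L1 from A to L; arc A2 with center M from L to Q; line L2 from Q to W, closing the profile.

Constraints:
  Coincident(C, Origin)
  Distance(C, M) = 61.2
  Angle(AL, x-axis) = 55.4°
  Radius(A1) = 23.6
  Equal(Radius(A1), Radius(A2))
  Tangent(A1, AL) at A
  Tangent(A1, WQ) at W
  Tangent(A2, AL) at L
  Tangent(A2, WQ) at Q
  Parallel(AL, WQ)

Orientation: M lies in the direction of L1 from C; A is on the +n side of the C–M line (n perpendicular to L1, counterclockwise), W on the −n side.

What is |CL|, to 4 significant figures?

65.59

Tangency of A1 to both parallel lines with radius 23.6 puts A and W at C ± 23.6·n: A = (-19.43, 13.40), W = (19.43, -13.40). Equal radii place L and Q the same way about M: L = M + 23.6·n = (15.33, 63.78), Q = M − 23.6·n = (54.18, 36.97). Then |CL| = |L − C| = 65.59.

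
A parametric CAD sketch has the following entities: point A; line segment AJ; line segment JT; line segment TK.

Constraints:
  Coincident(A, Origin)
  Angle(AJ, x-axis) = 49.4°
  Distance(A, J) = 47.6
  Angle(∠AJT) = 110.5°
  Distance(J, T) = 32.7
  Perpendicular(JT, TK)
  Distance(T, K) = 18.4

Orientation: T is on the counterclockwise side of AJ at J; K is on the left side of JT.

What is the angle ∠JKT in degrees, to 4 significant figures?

60.63°

A is at the origin; AJ runs at 49.4° with length 47.6, so J = 47.6·(cos 49.4°, sin 49.4°) = (30.98, 36.14). ∠AJT = 110.5°, so JT runs at 49.4° + (180° − 110.5°) = 118.9° from the x-axis; with |JT| = 32.7, T = J + 32.7·(cos 118.9°, sin 118.9°) = (15.17, 64.77). The perpendicularity gives TK at right angles to JT; with |TK| = 18.4 on the left of JT, K = T + 18.4·(-0.8755, -0.4833) = (-0.9350, 55.88). Then cos ∠JKT = KJ·KT / (|KJ||KT|), giving 60.63°.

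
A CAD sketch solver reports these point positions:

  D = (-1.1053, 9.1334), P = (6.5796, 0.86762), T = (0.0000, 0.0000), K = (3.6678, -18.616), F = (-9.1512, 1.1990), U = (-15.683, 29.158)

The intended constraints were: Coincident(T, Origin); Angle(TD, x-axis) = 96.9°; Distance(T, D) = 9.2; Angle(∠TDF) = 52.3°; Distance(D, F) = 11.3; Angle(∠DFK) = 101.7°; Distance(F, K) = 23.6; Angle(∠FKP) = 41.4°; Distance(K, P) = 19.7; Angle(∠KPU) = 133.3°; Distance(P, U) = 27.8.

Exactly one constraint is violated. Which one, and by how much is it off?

Distance(P, U) = 27.8 — off by 8.20.

T = (0.00, 0.00) ✓; TD at 96.90° ✓; |TD| = 9.200 ✓; ∠TDF = 52.30° ✓; |DF| = 11.30 ✓; ∠DFK = 101.7° ✓; |FK| = 23.60 ✓; ∠FKP = 41.40° ✓; |KP| = 19.70 ✓; ∠KPU = 133.3° ✓; |PU| = 36.00 ✗.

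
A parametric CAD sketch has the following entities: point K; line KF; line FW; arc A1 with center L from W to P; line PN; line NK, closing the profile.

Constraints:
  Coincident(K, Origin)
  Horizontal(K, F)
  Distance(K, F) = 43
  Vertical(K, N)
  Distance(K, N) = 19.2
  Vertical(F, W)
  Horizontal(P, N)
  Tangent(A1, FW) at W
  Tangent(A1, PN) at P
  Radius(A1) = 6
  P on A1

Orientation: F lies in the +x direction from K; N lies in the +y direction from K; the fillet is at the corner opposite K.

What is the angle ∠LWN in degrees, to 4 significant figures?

7.943°

K is at the origin; K and F share the same y with |KF| = 43.0 and F on the +x side, so F = (43.00, 0.000). KN is vertical with |KN| = 19.2 and N on the +y side, so N = (0.000, 19.20). The virtual corner opposite K is at (43.00, 19.20). A1 meets FW tangentially, so LW is at right angles to FW and since A1 is tangent to PN there, LP ⟂ PN, with radius 6.0, so the center L sits 6.0 in from both sides at L = (37.00, 13.20). That places the tangent points at W = (43.00, 13.20) on FW and P = (37.00, 19.20) on PN. Then cos ∠LWN = WL·WN / (|WL||WN|), giving 7.943°.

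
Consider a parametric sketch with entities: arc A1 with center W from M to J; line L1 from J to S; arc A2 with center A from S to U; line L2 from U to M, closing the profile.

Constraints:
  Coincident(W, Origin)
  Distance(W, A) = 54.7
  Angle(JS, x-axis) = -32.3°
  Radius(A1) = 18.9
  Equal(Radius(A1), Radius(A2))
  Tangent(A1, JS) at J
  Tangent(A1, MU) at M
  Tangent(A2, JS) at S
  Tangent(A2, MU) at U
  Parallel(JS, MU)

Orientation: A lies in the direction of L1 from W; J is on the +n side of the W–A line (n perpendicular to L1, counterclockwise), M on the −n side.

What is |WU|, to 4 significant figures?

57.87

The slot axis is L1's direction at -32.3°, so u = (cos -32.3°, sin -32.3°) = (0.8453, -0.5344) and n = (−sin -32.3°, cos -32.3°) = (0.5344, 0.8453). W is at the origin and A lies 54.7 along u from W, so A = 54.7·u = (46.24, -29.23). Tangency of A1 to both parallel lines with radius 18.9 puts J and M at W ± 18.9·n: J = (10.10, 15.98), M = (-10.10, -15.98). Equal radii place S and U the same way about A: S = A + 18.9·n = (56.34, -13.25), U = A − 18.9·n = (36.14, -45.20). Then |WU| = |U − W| = 57.87.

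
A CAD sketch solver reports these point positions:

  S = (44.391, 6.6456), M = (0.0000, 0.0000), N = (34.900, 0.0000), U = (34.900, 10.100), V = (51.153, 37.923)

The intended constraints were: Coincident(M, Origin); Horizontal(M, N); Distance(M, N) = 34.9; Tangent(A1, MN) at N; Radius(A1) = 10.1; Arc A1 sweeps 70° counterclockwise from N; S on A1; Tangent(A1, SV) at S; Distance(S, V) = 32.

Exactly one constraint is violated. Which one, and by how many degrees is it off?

Tangent(A1, SV) at S — off by 7.80°.

M = (0.00, 0.00) ✓; M.y = 0.00, N.y = 0.00 ✓; |MN| = 34.90 ✓; ∠(UN, NM) = 90.00° ✓; |UN| = 10.10 ✓; bearing(U→S) − bearing(U→N) = 70.00° ✓; |US| = 10.10 ✓; ∠(US, SV) = 82.20° ✗; |SV| = 32.00 ✓.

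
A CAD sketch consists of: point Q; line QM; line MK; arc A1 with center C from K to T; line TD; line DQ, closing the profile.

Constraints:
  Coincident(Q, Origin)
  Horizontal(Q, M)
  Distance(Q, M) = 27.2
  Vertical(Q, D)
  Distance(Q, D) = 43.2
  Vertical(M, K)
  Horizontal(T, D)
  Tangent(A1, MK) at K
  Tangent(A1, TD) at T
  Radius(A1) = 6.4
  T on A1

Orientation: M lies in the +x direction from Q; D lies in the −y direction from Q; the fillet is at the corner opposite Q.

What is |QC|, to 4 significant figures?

42.27

QD is vertical with |QD| = 43.2 and D on the −y side, so D = (0.000, -43.20). The virtual corner opposite Q is at (27.20, -43.20). Tangency of A1 to MK means the radius CK is perpendicular to MK and tangency of A1 to TD means the radius CT is perpendicular to TD, with radius 6.4, so the center C sits 6.4 in from both sides at C = (20.80, -36.80). Then |QC| = |C − Q| = 42.27.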